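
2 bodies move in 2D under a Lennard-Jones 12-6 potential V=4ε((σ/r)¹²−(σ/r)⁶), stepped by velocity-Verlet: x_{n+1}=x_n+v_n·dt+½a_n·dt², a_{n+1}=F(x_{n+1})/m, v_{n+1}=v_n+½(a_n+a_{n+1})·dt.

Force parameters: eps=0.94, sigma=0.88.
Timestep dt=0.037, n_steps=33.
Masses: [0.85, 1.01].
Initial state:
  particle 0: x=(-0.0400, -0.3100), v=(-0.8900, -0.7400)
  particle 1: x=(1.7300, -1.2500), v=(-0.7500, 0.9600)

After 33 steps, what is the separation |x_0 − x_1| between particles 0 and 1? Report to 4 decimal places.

step 0: x0=(-0.0400, -0.3100) x1=(1.7300, -1.2500)
step 1: x0=(-0.0729, -0.3374) x1=(1.7022, -1.2145)
step 2: x0=(-0.1056, -0.3649) x1=(1.6743, -1.1789)
step 3: x0=(-0.1382, -0.3924) x1=(1.6463, -1.1432)
step 4: x0=(-0.1707, -0.4200) x1=(1.6181, -1.1075)
step 5: x0=(-0.2030, -0.4477) x1=(1.5899, -1.0717)
step 6: x0=(-0.2351, -0.4754) x1=(1.5614, -1.0359)
step 7: x0=(-0.2671, -0.5032) x1=(1.5328, -1.0001)
step 8: x0=(-0.2988, -0.5310) x1=(1.5041, -0.9642)
step 9: x0=(-0.3303, -0.5589) x1=(1.4751, -0.9282)
step 10: x0=(-0.3616, -0.5868) x1=(1.4460, -0.8922)
step 11: x0=(-0.3927, -0.6148) x1=(1.4167, -0.8562)
step 12: x0=(-0.4235, -0.6428) x1=(1.3872, -0.8202)
step 13: x0=(-0.4541, -0.6708) x1=(1.3574, -0.7841)
step 14: x0=(-0.4844, -0.6989) x1=(1.3275, -0.7480)
step 15: x0=(-0.5144, -0.7269) x1=(1.2973, -0.7120)
step 16: x0=(-0.5443, -0.7550) x1=(1.2670, -0.6759)
step 17: x0=(-0.5738, -0.7830) x1=(1.2364, -0.6398)
step 18: x0=(-0.6031, -0.8110) x1=(1.2056, -0.6037)
step 19: x0=(-0.6322, -0.8390) x1=(1.1746, -0.5677)
step 20: x0=(-0.6610, -0.8670) x1=(1.1433, -0.5317)
step 21: x0=(-0.6896, -0.8949) x1=(1.1119, -0.4957)
step 22: x0=(-0.7179, -0.9228) x1=(1.0803, -0.4598)
step 23: x0=(-0.7461, -0.9506) x1=(1.0486, -0.4239)
step 24: x0=(-0.7741, -0.9783) x1=(1.0166, -0.3881)
step 25: x0=(-0.8018, -1.0060) x1=(0.9846, -0.3523)
step 26: x0=(-0.8294, -1.0336) x1=(0.9523, -0.3166)
step 27: x0=(-0.8569, -1.0612) x1=(0.9199, -0.2809)
step 28: x0=(-0.8842, -1.0887) x1=(0.8875, -0.2453)
step 29: x0=(-0.9113, -1.1161) x1=(0.8548, -0.2097)
step 30: x0=(-0.9384, -1.1435) x1=(0.8221, -0.1742)
step 31: x0=(-0.9653, -1.1708) x1=(0.7893, -0.1388)
step 32: x0=(-0.9921, -1.1981) x1=(0.7565, -0.1034)
step 33: x0=(-1.0189, -1.2252) x1=(0.7235, -0.0680)

2.0917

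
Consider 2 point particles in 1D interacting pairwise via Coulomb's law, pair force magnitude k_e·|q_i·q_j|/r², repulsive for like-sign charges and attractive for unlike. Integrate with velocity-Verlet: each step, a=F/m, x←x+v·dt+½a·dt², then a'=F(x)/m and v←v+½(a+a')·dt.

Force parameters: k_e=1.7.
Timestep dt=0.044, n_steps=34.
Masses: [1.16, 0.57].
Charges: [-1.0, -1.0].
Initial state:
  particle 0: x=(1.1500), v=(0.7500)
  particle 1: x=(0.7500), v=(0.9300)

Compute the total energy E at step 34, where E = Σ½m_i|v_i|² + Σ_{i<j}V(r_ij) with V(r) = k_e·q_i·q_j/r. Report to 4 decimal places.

step 0: x0=(1.1500) x1=(0.7500)
step 1: x0=(1.1919) x1=(0.7729)
step 2: x0=(1.2499) x1=(0.7629)
step 3: x0=(1.3199) x1=(0.7285)
step 4: x0=(1.3980) x1=(0.6776)
step 5: x0=(1.4816) x1=(0.6156)
step 6: x0=(1.5689) x1=(0.5459)
step 7: x0=(1.6590) x1=(0.4707)
step 8: x0=(1.7510) x1=(0.3914)
step 9: x0=(1.8447) x1=(0.3090)
step 10: x0=(1.9395) x1=(0.2241)
step 11: x0=(2.0352) x1=(0.1373)
step 12: x0=(2.1318) x1=(0.0489)
step 13: x0=(2.2290) x1=(-0.0409)
step 14: x0=(2.3268) x1=(-0.1318)
step 15: x0=(2.4250) x1=(-0.2236)
step 16: x0=(2.5237) x1=(-0.3163)
step 17: x0=(2.6227) x1=(-0.4097)
step 18: x0=(2.7220) x1=(-0.5037)
step 19: x0=(2.8216) x1=(-0.5983)
step 20: x0=(2.9214) x1=(-0.6933)
step 21: x0=(3.0214) x1=(-0.7889)
step 22: x0=(3.1216) x1=(-0.8848)
step 23: x0=(3.2221) x1=(-0.9810)
step 24: x0=(3.3226) x1=(-1.0776)
step 25: x0=(3.4233) x1=(-1.1745)
step 26: x0=(3.5242) x1=(-1.2716)
step 27: x0=(3.6252) x1=(-1.3691)
step 28: x0=(3.7262) x1=(-1.4667)
step 29: x0=(3.8274) x1=(-1.5646)
step 30: x0=(3.9287) x1=(-1.6626)
step 31: x0=(4.0301) x1=(-1.7608)
step 32: x0=(4.1316) x1=(-1.8593)
step 33: x0=(4.2331) x1=(-1.9578)
step 34: x0=(4.3347) x1=(-2.0566)
step 0 velocities: v0=(0.7500) v1=(0.9300)
step 0: KE=0.5727, PE=4.2500, E=4.8227
step 34 velocities: v0=(2.3103) v1=(-2.2453)
step 34: KE=4.5325, PE=0.2660, E=4.7985

4.7985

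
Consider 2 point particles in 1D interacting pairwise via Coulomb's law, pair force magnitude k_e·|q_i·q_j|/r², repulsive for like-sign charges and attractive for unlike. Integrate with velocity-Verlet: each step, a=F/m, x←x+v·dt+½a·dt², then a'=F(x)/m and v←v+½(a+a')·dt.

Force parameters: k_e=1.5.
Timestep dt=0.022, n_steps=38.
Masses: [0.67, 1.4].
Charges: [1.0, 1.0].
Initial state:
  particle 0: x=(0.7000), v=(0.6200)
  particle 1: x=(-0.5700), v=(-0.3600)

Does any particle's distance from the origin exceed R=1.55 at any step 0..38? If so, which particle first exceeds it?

no

step 0: x0=(0.7000) x1=(-0.5700)
step 1: x0=(0.7140) x1=(-0.5781)
step 2: x0=(0.7286) x1=(-0.5865)
step 3: x0=(0.7439) x1=(-0.5952)
step 4: x0=(0.7597) x1=(-0.6041)
step 5: x0=(0.7761) x1=(-0.6134)
step 6: x0=(0.7931) x1=(-0.6229)
step 7: x0=(0.8107) x1=(-0.6327)
step 8: x0=(0.8287) x1=(-0.6428)
step 9: x0=(0.8473) x1=(-0.6530)
step 10: x0=(0.8663) x1=(-0.6635)
step 11: x0=(0.8859) x1=(-0.6743)
step 12: x0=(0.9058) x1=(-0.6852)
step 13: x0=(0.9262) x1=(-0.6963)
step 14: x0=(0.9470) x1=(-0.7077)
step 15: x0=(0.9682) x1=(-0.7192)
step 16: x0=(0.9897) x1=(-0.7309)
step 17: x0=(1.0117) x1=(-0.7428)
step 18: x0=(1.0339) x1=(-0.7549)
step 19: x0=(1.0566) x1=(-0.7671)
step 20: x0=(1.0795) x1=(-0.7795)
step 21: x0=(1.1028) x1=(-0.7920)
step 22: x0=(1.1263) x1=(-0.8047)
step 23: x0=(1.1502) x1=(-0.8175)
step 24: x0=(1.1743) x1=(-0.8304)
step 25: x0=(1.1987) x1=(-0.8435)
step 26: x0=(1.2234) x1=(-0.8567)
step 27: x0=(1.2483) x1=(-0.8700)
step 28: x0=(1.2735) x1=(-0.8834)
step 29: x0=(1.2989) x1=(-0.8970)
step 30: x0=(1.3245) x1=(-0.9106)
step 31: x0=(1.3503) x1=(-0.9244)
step 32: x0=(1.3763) x1=(-0.9382)
step 33: x0=(1.4026) x1=(-0.9522)
step 34: x0=(1.4290) x1=(-0.9662)
step 35: x0=(1.4556) x1=(-0.9804)
step 36: x0=(1.4825) x1=(-0.9946)
step 37: x0=(1.5094) x1=(-1.0089)
step 38: x0=(1.5366) x1=(-1.0233)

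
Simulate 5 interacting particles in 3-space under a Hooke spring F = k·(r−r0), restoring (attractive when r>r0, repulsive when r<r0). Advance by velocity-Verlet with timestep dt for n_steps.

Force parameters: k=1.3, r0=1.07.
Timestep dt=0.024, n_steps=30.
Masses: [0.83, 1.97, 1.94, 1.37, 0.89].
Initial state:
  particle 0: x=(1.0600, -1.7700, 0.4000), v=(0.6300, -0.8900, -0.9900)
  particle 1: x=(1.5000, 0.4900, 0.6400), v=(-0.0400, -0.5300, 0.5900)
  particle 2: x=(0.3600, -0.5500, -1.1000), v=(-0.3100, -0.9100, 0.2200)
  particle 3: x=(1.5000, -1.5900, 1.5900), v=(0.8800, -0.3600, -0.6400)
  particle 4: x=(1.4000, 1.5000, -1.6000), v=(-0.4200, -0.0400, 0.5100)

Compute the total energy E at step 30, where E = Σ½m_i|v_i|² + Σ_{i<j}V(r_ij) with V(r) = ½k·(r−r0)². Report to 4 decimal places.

step 0: x0=(1.0600, -1.7700, 0.4000) x1=(1.5000, 0.4900, 0.6400) x2=(0.3600, -0.5500, -1.1000) x3=(1.5000, -1.5900, 1.5900) x4=(1.4000, 1.5000, -1.6000)
step 1: x0=(1.0752, -1.7895, 0.3754) x1=(1.4989, 0.4768, 0.6538) x2=(0.3530, -0.5718, -1.0941) x3=(1.5209, -1.5975, 1.5733) x4=(1.3896, 1.4963, -1.5855)
step 2: x0=(1.0906, -1.8051, 0.3492) x1=(1.4974, 0.4628, 0.6669) x2=(0.3469, -0.5933, -1.0870) x3=(1.5412, -1.6028, 1.5540) x4=(1.3787, 1.4873, -1.5665)
step 3: x0=(1.1061, -1.8170, 0.3216) x1=(1.4956, 0.4479, 0.6793) x2=(0.3417, -0.6147, -1.0787) x3=(1.5610, -1.6059, 1.5320) x4=(1.3673, 1.4728, -1.5430)
step 4: x0=(1.1218, -1.8251, 0.2925) x1=(1.4934, 0.4321, 0.6909) x2=(0.3373, -0.6359, -1.0693) x3=(1.5803, -1.6068, 1.5075) x4=(1.3555, 1.4530, -1.5153)
step 5: x0=(1.1375, -1.8295, 0.2620) x1=(1.4910, 0.4155, 0.7018) x2=(0.3339, -0.6569, -1.0587) x3=(1.5989, -1.6055, 1.4805) x4=(1.3433, 1.4278, -1.4832)
step 6: x0=(1.1533, -1.8302, 0.2304) x1=(1.4882, 0.3979, 0.7119) x2=(0.3314, -0.6777, -1.0469) x3=(1.6169, -1.6022, 1.4511) x4=(1.3307, 1.3973, -1.4471)
step 7: x0=(1.1691, -1.8273, 0.1976) x1=(1.4850, 0.3796, 0.7212) x2=(0.3298, -0.6982, -1.0340) x3=(1.6342, -1.5967, 1.4193) x4=(1.3178, 1.3616, -1.4069)
step 8: x0=(1.1849, -1.8208, 0.1638) x1=(1.4816, 0.3604, 0.7297) x2=(0.3292, -0.7184, -1.0200) x3=(1.6509, -1.5893, 1.3851) x4=(1.3046, 1.3208, -1.3629)
step 9: x0=(1.2007, -1.8108, 0.1290) x1=(1.4779, 0.3404, 0.7375) x2=(0.3294, -0.7385, -1.0050) x3=(1.6669, -1.5799, 1.3488) x4=(1.2912, 1.2750, -1.3152)
step 10: x0=(1.2165, -1.7975, 0.0935) x1=(1.4739, 0.3196, 0.7444) x2=(0.3305, -0.7582, -0.9889) x3=(1.6822, -1.5686, 1.3103) x4=(1.2777, 1.2244, -1.2640)
step 11: x0=(1.2322, -1.7809, 0.0573) x1=(1.4695, 0.2980, 0.7506) x2=(0.3325, -0.7777, -0.9718) x3=(1.6968, -1.5555, 1.2697) x4=(1.2640, 1.1691, -1.2095)
step 12: x0=(1.2478, -1.7613, 0.0205) x1=(1.4649, 0.2756, 0.7560) x2=(0.3353, -0.7968, -0.9537) x3=(1.7107, -1.5407, 1.2272) x4=(1.2503, 1.1094, -1.1519)
step 13: x0=(1.2632, -1.7386, -0.0168) x1=(1.4601, 0.2524, 0.7607) x2=(0.3390, -0.8157, -0.9346) x3=(1.7238, -1.5241, 1.1828) x4=(1.2365, 1.0453, -1.0913)
step 14: x0=(1.2786, -1.7132, -0.0544) x1=(1.4549, 0.2285, 0.7646) x2=(0.3436, -0.8344, -0.9147) x3=(1.7362, -1.5060, 1.1366) x4=(1.2228, 0.9772, -1.0280)
step 15: x0=(1.2938, -1.6850, -0.0922) x1=(1.4495, 0.2039, 0.7677) x2=(0.3489, -0.8527, -0.8938) x3=(1.7478, -1.4864, 1.0888) x4=(1.2091, 0.9052, -0.9623)
step 16: x0=(1.3089, -1.6544, -0.1302) x1=(1.4439, 0.1786, 0.7701) x2=(0.3551, -0.8707, -0.8721) x3=(1.7587, -1.4654, 1.0395) x4=(1.1956, 0.8297, -0.8943)
step 17: x0=(1.3238, -1.6215, -0.1682) x1=(1.4381, 0.1526, 0.7718) x2=(0.3620, -0.8885, -0.8496) x3=(1.7689, -1.4431, 0.9887) x4=(1.1821, 0.7508, -0.8243)
step 18: x0=(1.3385, -1.5864, -0.2061) x1=(1.4320, 0.1260, 0.7729) x2=(0.3696, -0.9059, -0.8263) x3=(1.7783, -1.4195, 0.9366) x4=(1.1689, 0.6689, -0.7525)
step 19: x0=(1.3531, -1.5494, -0.2439) x1=(1.4257, 0.0988, 0.7732) x2=(0.3779, -0.9231, -0.8022) x3=(1.7871, -1.3949, 0.8834) x4=(1.1559, 0.5842, -0.6792)
step 20: x0=(1.3675, -1.5106, -0.2814) x1=(1.4192, 0.0710, 0.7730) x2=(0.3869, -0.9400, -0.7775) x3=(1.7951, -1.3692, 0.8290) x4=(1.1430, 0.4970, -0.6046)
step 21: x0=(1.3817, -1.4703, -0.3186) x1=(1.4125, 0.0426, 0.7721) x2=(0.3965, -0.9566, -0.7521) x3=(1.8025, -1.3426, 0.7737) x4=(1.1304, 0.4075, -0.5289)
step 22: x0=(1.3958, -1.4286, -0.3554) x1=(1.4056, 0.0137, 0.7706) x2=(0.4068, -0.9730, -0.7261) x3=(1.8092, -1.3152, 0.7175) x4=(1.1181, 0.3162, -0.4523)
step 23: x0=(1.4098, -1.3856, -0.3918) x1=(1.3985, -0.0158, 0.7686) x2=(0.4175, -0.9891, -0.6995) x3=(1.8153, -1.2871, 0.6606) x4=(1.1060, 0.2233, -0.3752)
step 24: x0=(1.4237, -1.3417, -0.4277) x1=(1.3914, -0.0457, 0.7662) x2=(0.4288, -1.0050, -0.6723) x3=(1.8208, -1.2585, 0.6031) x4=(1.0942, 0.1290, -0.2975)
step 25: x0=(1.4375, -1.2969, -0.4631) x1=(1.3840, -0.0760, 0.7632) x2=(0.4405, -1.0206, -0.6447) x3=(1.8257, -1.2293, 0.5451) x4=(1.0826, 0.0337, -0.2197)
step 26: x0=(1.4512, -1.2514, -0.4981) x1=(1.3766, -0.1067, 0.7599) x2=(0.4526, -1.0361, -0.6165) x3=(1.8302, -1.1998, 0.4867) x4=(1.0712, -0.0624, -0.1418)
step 27: x0=(1.4648, -1.2053, -0.5325) x1=(1.3690, -0.1378, 0.7562) x2=(0.4652, -1.0513, -0.5880) x3=(1.8342, -1.1700, 0.4279) x4=(1.0599, -0.1591, -0.0639)
step 28: x0=(1.4784, -1.1588, -0.5665) x1=(1.3613, -0.1693, 0.7521) x2=(0.4780, -1.0664, -0.5591) x3=(1.8379, -1.1400, 0.3690) x4=(1.0486, -0.2561, 0.0139)
step 29: x0=(1.4920, -1.1119, -0.6001) x1=(1.3536, -0.2010, 0.7477) x2=(0.4912, -1.0814, -0.5298) x3=(1.8412, -1.1099, 0.3098) x4=(1.0374, -0.3534, 0.0914)
step 30: x0=(1.5055, -1.0647, -0.6334) x1=(1.3458, -0.2330, 0.7431) x2=(0.5047, -1.0962, -0.5002) x3=(1.8442, -1.0797, 0.2506) x4=(1.0261, -0.4508, 0.1686)
step 0 velocities: v0=(0.6300, -0.8900, -0.9900) v1=(-0.0400, -0.5300, 0.5900) v2=(-0.3100, -0.9100, 0.2200) v3=(0.8800, -0.3600, -0.6400) v4=(-0.4200, -0.0400, 0.5100)
step 0: KE=3.5595, PE=21.0701, E=24.6296
step 30 velocities: v0=(0.5633, 1.9725, -1.3784) v1=(-0.3248, -1.3360, -0.1981) v2=(0.5669, -0.6138, 1.2384) v3=(0.1234, 1.2573, -2.4687) v4=(-0.4741, -4.0606, 3.2117)
step 30: KE=23.8958, PE=0.7270, E=24.6228

24.6228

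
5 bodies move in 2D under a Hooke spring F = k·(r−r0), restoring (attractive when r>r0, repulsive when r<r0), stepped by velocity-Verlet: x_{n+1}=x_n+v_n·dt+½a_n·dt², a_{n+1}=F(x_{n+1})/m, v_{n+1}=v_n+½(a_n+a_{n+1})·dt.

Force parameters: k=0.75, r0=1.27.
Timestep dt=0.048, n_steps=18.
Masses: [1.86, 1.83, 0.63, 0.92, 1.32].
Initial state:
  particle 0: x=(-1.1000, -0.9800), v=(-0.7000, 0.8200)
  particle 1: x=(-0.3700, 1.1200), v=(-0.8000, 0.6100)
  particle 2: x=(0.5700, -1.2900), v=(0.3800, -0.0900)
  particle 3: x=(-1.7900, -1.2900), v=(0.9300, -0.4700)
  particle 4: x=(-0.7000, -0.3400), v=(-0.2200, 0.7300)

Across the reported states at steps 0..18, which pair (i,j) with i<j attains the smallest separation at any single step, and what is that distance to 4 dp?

step 0: x0=(-1.1000, -0.9800) x1=(-0.3700, 1.1200) x2=(0.5700, -1.2900) x3=(-1.7900, -1.2900) x4=(-0.7000, -0.3400)
step 1: x0=(-1.1332, -0.9404) x1=(-0.4087, 1.1475) x2=(0.5852, -1.2923) x3=(-1.7439, -1.3114) x4=(-0.7103, -0.3047)
step 2: x0=(-1.1654, -0.9001) x1=(-0.4480, 1.1716) x2=(0.5939, -1.2902) x3=(-1.6951, -1.3306) x4=(-0.7199, -0.2691)
step 3: x0=(-1.1968, -0.8592) x1=(-0.4876, 1.1921) x2=(0.5961, -1.2837) x3=(-1.6438, -1.3477) x4=(-0.7289, -0.2331)
step 4: x0=(-1.2272, -0.8176) x1=(-0.5277, 1.2092) x2=(0.5916, -1.2726) x3=(-1.5900, -1.3626) x4=(-0.7371, -0.1969)
step 5: x0=(-1.2568, -0.7752) x1=(-0.5680, 1.2227) x2=(0.5805, -1.2568) x3=(-1.5339, -1.3756) x4=(-0.7446, -0.1606)
step 6: x0=(-1.2856, -0.7320) x1=(-0.6085, 1.2328) x2=(0.5627, -1.2363) x3=(-1.4755, -1.3867) x4=(-0.7514, -0.1242)
step 7: x0=(-1.3137, -0.6881) x1=(-0.6491, 1.2395) x2=(0.5384, -1.2110) x3=(-1.4149, -1.3957) x4=(-0.7574, -0.0879)
step 8: x0=(-1.3412, -0.6434) x1=(-0.6898, 1.2428) x2=(0.5078, -1.1810) x3=(-1.3523, -1.4026) x4=(-0.7627, -0.0516)
step 9: x0=(-1.3682, -0.5982) x1=(-0.7304, 1.2430) x2=(0.4713, -1.1465) x3=(-1.2876, -1.4074) x4=(-0.7673, -0.0155)
step 10: x0=(-1.3948, -0.5523) x1=(-0.7709, 1.2400) x2=(0.4291, -1.1074) x3=(-1.2213, -1.4098) x4=(-0.7712, 0.0204)
step 11: x0=(-1.4209, -0.5060) x1=(-0.8112, 1.2341) x2=(0.3816, -1.0639) x3=(-1.1535, -1.4098) x4=(-0.7744, 0.0559)
step 12: x0=(-1.4467, -0.4593) x1=(-0.8513, 1.2253) x2=(0.3294, -1.0163) x3=(-1.0845, -1.4072) x4=(-0.7769, 0.0911)
step 13: x0=(-1.4722, -0.4123) x1=(-0.8912, 1.2139) x2=(0.2730, -0.9648) x3=(-1.0147, -1.4019) x4=(-0.7788, 0.1258)
step 14: x0=(-1.4974, -0.3652) x1=(-0.9307, 1.1999) x2=(0.2128, -0.9094) x3=(-0.9443, -1.3939) x4=(-0.7802, 0.1600)
step 15: x0=(-1.5223, -0.3180) x1=(-0.9699, 1.1836) x2=(0.1495, -0.8505) x3=(-0.8738, -1.3830) x4=(-0.7809, 0.1937)
step 16: x0=(-1.5470, -0.2708) x1=(-1.0087, 1.1651) x2=(0.0836, -0.7882) x3=(-0.8036, -1.3692) x4=(-0.7811, 0.2267)
step 17: x0=(-1.5715, -0.2237) x1=(-1.0471, 1.1447) x2=(0.0155, -0.7228) x3=(-0.7339, -1.3525) x4=(-0.7808, 0.2592)
step 18: x0=(-1.5957, -0.1769) x1=(-1.0852, 1.1226) x2=(-0.0541, -0.6545) x3=(-0.6651, -1.3330) x4=(-0.7800, 0.2910)

pair (0,3), distance 0.6548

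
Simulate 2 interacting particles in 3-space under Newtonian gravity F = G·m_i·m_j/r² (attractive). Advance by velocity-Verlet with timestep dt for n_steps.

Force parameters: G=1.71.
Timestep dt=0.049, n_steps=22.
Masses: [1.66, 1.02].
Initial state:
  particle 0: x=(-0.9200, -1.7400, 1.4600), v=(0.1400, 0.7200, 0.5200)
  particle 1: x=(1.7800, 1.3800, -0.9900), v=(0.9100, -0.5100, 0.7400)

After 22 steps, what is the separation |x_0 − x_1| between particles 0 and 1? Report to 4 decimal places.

4.4163

step 0: x0=(-0.9200, -1.7400, 1.4600) x1=(1.7800, 1.3800, -0.9900)
step 1: x0=(-0.9131, -1.7047, 1.4854) x1=(1.8245, 1.3549, -0.9537)
step 2: x0=(-0.9061, -1.6692, 1.5108) x1=(1.8688, 1.3296, -0.9172)
step 3: x0=(-0.8989, -1.6336, 1.5360) x1=(1.9130, 1.3042, -0.8805)
step 4: x0=(-0.8917, -1.5979, 1.5612) x1=(1.9570, 1.2785, -0.8437)
step 5: x0=(-0.8844, -1.5621, 1.5862) x1=(2.0008, 1.2527, -0.8068)
step 6: x0=(-0.8769, -1.5262, 1.6112) x1=(2.0444, 1.2266, -0.7697)
step 7: x0=(-0.8693, -1.4902, 1.6360) x1=(2.0878, 1.2004, -0.7324)
step 8: x0=(-0.8616, -1.4540, 1.6608) x1=(2.1310, 1.1740, -0.6950)
step 9: x0=(-0.8538, -1.4178, 1.6855) x1=(2.1740, 1.1474, -0.6574)
step 10: x0=(-0.8458, -1.3814, 1.7100) x1=(2.2168, 1.1207, -0.6196)
step 11: x0=(-0.8377, -1.3449, 1.7345) x1=(2.2593, 1.0937, -0.5817)
step 12: x0=(-0.8295, -1.3084, 1.7588) x1=(2.3017, 1.0666, -0.5436)
step 13: x0=(-0.8211, -1.2717, 1.7831) x1=(2.3438, 1.0394, -0.5053)
step 14: x0=(-0.8126, -1.2349, 1.8072) x1=(2.3857, 1.0119, -0.4669)
step 15: x0=(-0.8039, -1.1980, 1.8313) x1=(2.4274, 0.9843, -0.4283)
step 16: x0=(-0.7951, -1.1610, 1.8552) x1=(2.4688, 0.9565, -0.3896)
step 17: x0=(-0.7861, -1.1239, 1.8791) x1=(2.5100, 0.9286, -0.3506)
step 18: x0=(-0.7770, -1.0867, 1.9028) x1=(2.5509, 0.9005, -0.3116)
step 19: x0=(-0.7677, -1.0494, 1.9264) x1=(2.5916, 0.8723, -0.2723)
step 20: x0=(-0.7583, -1.0121, 1.9500) x1=(2.6320, 0.8439, -0.2329)
step 21: x0=(-0.7487, -0.9746, 1.9734) x1=(2.6721, 0.8153, -0.1932)
step 22: x0=(-0.7390, -0.9371, 1.9967) x1=(2.7120, 0.7866, -0.1535)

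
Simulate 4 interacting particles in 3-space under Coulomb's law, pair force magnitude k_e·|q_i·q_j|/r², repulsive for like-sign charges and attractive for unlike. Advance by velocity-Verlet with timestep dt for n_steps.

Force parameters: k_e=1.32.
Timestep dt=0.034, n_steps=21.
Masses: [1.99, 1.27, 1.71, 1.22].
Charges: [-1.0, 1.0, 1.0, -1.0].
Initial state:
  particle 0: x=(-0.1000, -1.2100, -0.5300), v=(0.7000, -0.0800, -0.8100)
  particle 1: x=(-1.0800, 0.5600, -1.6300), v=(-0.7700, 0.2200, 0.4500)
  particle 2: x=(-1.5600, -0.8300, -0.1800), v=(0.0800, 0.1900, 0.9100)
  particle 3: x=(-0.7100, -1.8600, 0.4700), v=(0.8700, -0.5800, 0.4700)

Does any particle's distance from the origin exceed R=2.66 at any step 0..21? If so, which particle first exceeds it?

no

step 0: x0=(-0.1000, -1.2100, -0.5300) x1=(-1.0800, 0.5600, -1.6300) x2=(-1.5600, -0.8300, -0.1800) x3=(-0.7100, -1.8600, 0.4700)
step 1: x0=(-0.0763, -1.2125, -0.5577) x1=(-1.1061, 0.5674, -1.6147) x2=(-1.5570, -0.8238, -0.1489) x3=(-0.6807, -1.8796, 0.4861)
step 2: x0=(-0.0527, -1.2147, -0.5857) x1=(-1.1320, 0.5748, -1.5994) x2=(-1.5535, -0.8181, -0.1177) x3=(-0.6521, -1.8991, 0.5023)
step 3: x0=(-0.0294, -1.2164, -0.6139) x1=(-1.1577, 0.5821, -1.5842) x2=(-1.5495, -0.8129, -0.0862) x3=(-0.6241, -1.9185, 0.5188)
step 4: x0=(-0.0062, -1.2179, -0.6425) x1=(-1.1833, 0.5894, -1.5690) x2=(-1.5451, -0.8081, -0.0545) x3=(-0.5966, -1.9376, 0.5354)
step 5: x0=(0.0168, -1.2190, -0.6712) x1=(-1.2087, 0.5965, -1.5538) x2=(-1.5401, -0.8039, -0.0227) x3=(-0.5696, -1.9566, 0.5523)
step 6: x0=(0.0397, -1.2197, -0.7001) x1=(-1.2339, 0.6036, -1.5387) x2=(-1.5348, -0.8000, 0.0093) x3=(-0.5432, -1.9755, 0.5693)
step 7: x0=(0.0623, -1.2202, -0.7293) x1=(-1.2590, 0.6107, -1.5237) x2=(-1.5290, -0.7966, 0.0415) x3=(-0.5173, -1.9941, 0.5864)
step 8: x0=(0.0848, -1.2204, -0.7586) x1=(-1.2838, 0.6177, -1.5087) x2=(-1.5228, -0.7937, 0.0738) x3=(-0.4918, -2.0126, 0.6038)
step 9: x0=(0.1071, -1.2203, -0.7881) x1=(-1.3085, 0.6246, -1.4938) x2=(-1.5162, -0.7911, 0.1062) x3=(-0.4667, -2.0308, 0.6213)
step 10: x0=(0.1293, -1.2199, -0.8177) x1=(-1.3331, 0.6315, -1.4789) x2=(-1.5092, -0.7890, 0.1387) x3=(-0.4421, -2.0489, 0.6389)
step 11: x0=(0.1513, -1.2193, -0.8475) x1=(-1.3574, 0.6383, -1.4642) x2=(-1.5019, -0.7872, 0.1713) x3=(-0.4179, -2.0668, 0.6567)
step 12: x0=(0.1731, -1.2184, -0.8774) x1=(-1.3816, 0.6450, -1.4495) x2=(-1.4942, -0.7859, 0.2041) x3=(-0.3941, -2.0845, 0.6746)
step 13: x0=(0.1947, -1.2173, -0.9074) x1=(-1.4057, 0.6517, -1.4349) x2=(-1.4861, -0.7849, 0.2370) x3=(-0.3707, -2.1019, 0.6927)
step 14: x0=(0.2162, -1.2159, -0.9375) x1=(-1.4296, 0.6584, -1.4205) x2=(-1.4778, -0.7843, 0.2699) x3=(-0.3477, -2.1192, 0.7109)
step 15: x0=(0.2375, -1.2144, -0.9677) x1=(-1.4533, 0.6650, -1.4061) x2=(-1.4691, -0.7841, 0.3030) x3=(-0.3250, -2.1363, 0.7292)
step 16: x0=(0.2587, -1.2126, -0.9980) x1=(-1.4769, 0.6716, -1.3918) x2=(-1.4600, -0.7842, 0.3361) x3=(-0.3027, -2.1531, 0.7476)
step 17: x0=(0.2798, -1.2107, -1.0284) x1=(-1.5003, 0.6781, -1.3776) x2=(-1.4507, -0.7846, 0.3693) x3=(-0.2807, -2.1698, 0.7662)
step 18: x0=(0.3006, -1.2086, -1.0588) x1=(-1.5236, 0.6846, -1.3635) x2=(-1.4411, -0.7854, 0.4026) x3=(-0.2591, -2.1862, 0.7849)
step 19: x0=(0.3214, -1.2063, -1.0893) x1=(-1.5468, 0.6910, -1.3495) x2=(-1.4312, -0.7865, 0.4360) x3=(-0.2377, -2.2025, 0.8036)
step 20: x0=(0.3420, -1.2038, -1.1199) x1=(-1.5698, 0.6974, -1.3357) x2=(-1.4210, -0.7880, 0.4694) x3=(-0.2167, -2.2185, 0.8225)
step 21: x0=(0.3625, -1.2011, -1.1505) x1=(-1.5927, 0.7038, -1.3219) x2=(-1.4105, -0.7897, 0.5030) x3=(-0.1960, -2.2343, 0.8415)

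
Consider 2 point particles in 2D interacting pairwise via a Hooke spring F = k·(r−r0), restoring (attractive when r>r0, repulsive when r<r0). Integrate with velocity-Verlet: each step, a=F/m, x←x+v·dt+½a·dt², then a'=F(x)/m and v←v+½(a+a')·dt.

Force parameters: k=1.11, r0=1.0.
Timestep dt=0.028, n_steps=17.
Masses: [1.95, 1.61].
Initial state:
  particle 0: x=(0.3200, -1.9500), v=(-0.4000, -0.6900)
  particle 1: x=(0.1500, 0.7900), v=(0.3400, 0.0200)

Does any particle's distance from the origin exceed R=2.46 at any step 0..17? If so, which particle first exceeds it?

step 0: x0=(0.3200, -1.9500) x1=(0.1500, 0.7900)
step 1: x0=(0.3088, -1.9689) x1=(0.1595, 0.7901)
step 2: x0=(0.2975, -1.9871) x1=(0.1691, 0.7892)
step 3: x0=(0.2862, -2.0044) x1=(0.1788, 0.7874)
step 4: x0=(0.2749, -2.0210) x1=(0.1885, 0.7846)
step 5: x0=(0.2635, -2.0367) x1=(0.1982, 0.7808)
step 6: x0=(0.2521, -2.0517) x1=(0.2079, 0.7761)
step 7: x0=(0.2407, -2.0658) x1=(0.2177, 0.7704)
step 8: x0=(0.2293, -2.0791) x1=(0.2274, 0.7636)
step 9: x0=(0.2180, -2.0916) x1=(0.2372, 0.7559)
step 10: x0=(0.2066, -2.1032) x1=(0.2469, 0.7472)
step 11: x0=(0.1952, -2.1140) x1=(0.2567, 0.7374)
step 12: x0=(0.1838, -2.1240) x1=(0.2664, 0.7267)
step 13: x0=(0.1725, -2.1332) x1=(0.2761, 0.7150)
step 14: x0=(0.1612, -2.1416) x1=(0.2857, 0.7023)
step 15: x0=(0.1499, -2.1491) x1=(0.2953, 0.6885)
step 16: x0=(0.1387, -2.1558) x1=(0.3049, 0.6738)
step 17: x0=(0.1275, -2.1617) x1=(0.3144, 0.6581)

no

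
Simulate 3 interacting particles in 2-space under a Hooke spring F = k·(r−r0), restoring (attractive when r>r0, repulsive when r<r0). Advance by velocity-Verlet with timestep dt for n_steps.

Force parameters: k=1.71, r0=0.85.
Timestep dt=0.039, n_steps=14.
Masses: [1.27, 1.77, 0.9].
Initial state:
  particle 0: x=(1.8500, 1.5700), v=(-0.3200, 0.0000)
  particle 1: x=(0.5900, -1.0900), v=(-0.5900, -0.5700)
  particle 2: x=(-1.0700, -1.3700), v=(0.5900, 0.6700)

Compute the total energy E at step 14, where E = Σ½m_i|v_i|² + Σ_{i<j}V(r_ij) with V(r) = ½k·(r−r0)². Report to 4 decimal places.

14.6170

step 0: x0=(1.8500, 1.5700) x1=(0.5900, -1.0900) x2=(-1.0700, -1.3700)
step 1: x0=(1.8342, 1.5657) x1=(0.5670, -1.1109) x2=(-1.0424, -1.3403)
step 2: x0=(1.8119, 1.5527) x1=(0.5443, -1.1292) x2=(-1.0061, -1.3036)
step 3: x0=(1.7832, 1.5312) x1=(0.5218, -1.1448) x2=(-0.9613, -1.2602)
step 4: x0=(1.7483, 1.5014) x1=(0.4997, -1.1577) x2=(-0.9084, -1.2103)
step 5: x0=(1.7073, 1.4633) x1=(0.4782, -1.1678) x2=(-0.8480, -1.1543)
step 6: x0=(1.6606, 1.4174) x1=(0.4571, -1.1752) x2=(-0.7805, -1.0925)
step 7: x0=(1.6083, 1.3638) x1=(0.4368, -1.1799) x2=(-0.7066, -1.0253)
step 8: x0=(1.5508, 1.3029) x1=(0.4172, -1.1819) x2=(-0.6268, -0.9531)
step 9: x0=(1.4885, 1.2352) x1=(0.3984, -1.1813) x2=(-0.5418, -0.8762)
step 10: x0=(1.4216, 1.1610) x1=(0.3806, -1.1783) x2=(-0.4522, -0.7951)
step 11: x0=(1.3508, 1.0809) x1=(0.3637, -1.1729) x2=(-0.3588, -0.7103)
step 12: x0=(1.2763, 0.9953) x1=(0.3477, -1.1653) x2=(-0.2621, -0.6220)
step 13: x0=(1.1986, 0.9049) x1=(0.3326, -1.1558) x2=(-0.1627, -0.5308)
step 14: x0=(1.1183, 0.8102) x1=(0.3183, -1.1444) x2=(-0.0612, -0.4371)
step 0 velocities: v0=(-0.3200, 0.0000) v1=(-0.5900, -0.5700) v2=(0.5900, 0.6700)
step 0: KE=1.0193, PE=13.6158, E=14.6351
step 14 velocities: v0=(-2.0882, -2.4758) v1=(-0.3558, 0.3128) v2=(2.6246, 2.4274)
step 14: KE=12.6112, PE=2.0057, E=14.6170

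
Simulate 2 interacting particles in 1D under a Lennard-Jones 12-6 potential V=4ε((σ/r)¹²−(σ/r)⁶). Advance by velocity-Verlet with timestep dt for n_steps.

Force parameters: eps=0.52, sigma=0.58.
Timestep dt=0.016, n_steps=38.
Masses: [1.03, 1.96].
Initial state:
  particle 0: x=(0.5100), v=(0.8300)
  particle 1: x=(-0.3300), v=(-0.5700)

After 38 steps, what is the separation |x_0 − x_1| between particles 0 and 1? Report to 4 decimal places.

step 0: x0=(0.5100) x1=(-0.3300)
step 1: x0=(0.5231) x1=(-0.3390)
step 2: x0=(0.5360) x1=(-0.3479)
step 3: x0=(0.5486) x1=(-0.3567)
step 4: x0=(0.5610) x1=(-0.3654)
step 5: x0=(0.5732) x1=(-0.3739)
step 6: x0=(0.5853) x1=(-0.3824)
step 7: x0=(0.5973) x1=(-0.3908)
step 8: x0=(0.6091) x1=(-0.3992)
step 9: x0=(0.6208) x1=(-0.4075)
step 10: x0=(0.6324) x1=(-0.4158)
step 11: x0=(0.6440) x1=(-0.4240)
step 12: x0=(0.6555) x1=(-0.4321)
step 13: x0=(0.6669) x1=(-0.4403)
step 14: x0=(0.6783) x1=(-0.4484)
step 15: x0=(0.6896) x1=(-0.4565)
step 16: x0=(0.7009) x1=(-0.4646)
step 17: x0=(0.7121) x1=(-0.4726)
step 18: x0=(0.7233) x1=(-0.4806)
step 19: x0=(0.7344) x1=(-0.4886)
step 20: x0=(0.7456) x1=(-0.4966)
step 21: x0=(0.7567) x1=(-0.5046)
step 22: x0=(0.7678) x1=(-0.5126)
step 23: x0=(0.7789) x1=(-0.5205)
step 24: x0=(0.7899) x1=(-0.5285)
step 25: x0=(0.8009) x1=(-0.5364)
step 26: x0=(0.8120) x1=(-0.5444)
step 27: x0=(0.8230) x1=(-0.5523)
step 28: x0=(0.8340) x1=(-0.5602)
step 29: x0=(0.8449) x1=(-0.5681)
step 30: x0=(0.8559) x1=(-0.5760)
step 31: x0=(0.8669) x1=(-0.5839)
step 32: x0=(0.8778) x1=(-0.5918)
step 33: x0=(0.8888) x1=(-0.5997)
step 34: x0=(0.8997) x1=(-0.6076)
step 35: x0=(0.9106) x1=(-0.6155)
step 36: x0=(0.9216) x1=(-0.6234)
step 37: x0=(0.9325) x1=(-0.6312)
step 38: x0=(0.9434) x1=(-0.6391)

1.5825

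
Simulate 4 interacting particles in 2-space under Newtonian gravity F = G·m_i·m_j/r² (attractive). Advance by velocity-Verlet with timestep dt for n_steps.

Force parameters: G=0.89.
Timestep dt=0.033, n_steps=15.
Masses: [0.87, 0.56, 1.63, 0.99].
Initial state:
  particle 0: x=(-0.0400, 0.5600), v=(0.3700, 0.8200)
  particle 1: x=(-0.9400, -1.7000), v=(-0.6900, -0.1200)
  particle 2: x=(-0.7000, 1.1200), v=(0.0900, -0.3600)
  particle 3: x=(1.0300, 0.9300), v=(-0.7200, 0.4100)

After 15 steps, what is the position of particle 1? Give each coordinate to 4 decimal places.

step 0: x0=(-0.0400, 0.5600) x1=(-0.9400, -1.7000) x2=(-0.7000, 1.1200) x3=(1.0300, 0.9300)
step 1: x0=(-0.0283, 0.5878) x1=(-0.9627, -1.7038) x2=(-0.6964, 1.1077) x3=(1.0057, 0.9434)
step 2: x0=(-0.0175, 0.6172) x1=(-0.9853, -1.7071) x2=(-0.6916, 1.0946) x3=(0.9801, 0.9566)
step 3: x0=(-0.0079, 0.6481) x1=(-1.0078, -1.7101) x2=(-0.6855, 1.0807) x3=(0.9532, 0.9696)
step 4: x0=(0.0005, 0.6805) x1=(-1.0301, -1.7127) x2=(-0.6779, 1.0659) x3=(0.9249, 0.9823)
step 5: x0=(0.0076, 0.7144) x1=(-1.0523, -1.7149) x2=(-0.6688, 1.0504) x3=(0.8951, 0.9948)
step 6: x0=(0.0132, 0.7499) x1=(-1.0744, -1.7167) x2=(-0.6579, 1.0342) x3=(0.8638, 1.0069)
step 7: x0=(0.0173, 0.7868) x1=(-1.0963, -1.7182) x2=(-0.6452, 1.0173) x3=(0.8307, 1.0187)
step 8: x0=(0.0195, 0.8250) x1=(-1.1182, -1.7192) x2=(-0.6304, 0.9997) x3=(0.7957, 1.0301)
step 9: x0=(0.0198, 0.8645) x1=(-1.1399, -1.7199) x2=(-0.6133, 0.9816) x3=(0.7586, 1.0411)
step 10: x0=(0.0180, 0.9050) x1=(-1.1614, -1.7202) x2=(-0.5938, 0.9631) x3=(0.7193, 1.0517)
step 11: x0=(0.0138, 0.9462) x1=(-1.1829, -1.7202) x2=(-0.5715, 0.9443) x3=(0.6774, 1.0619)
step 12: x0=(0.0070, 0.9877) x1=(-1.2042, -1.7198) x2=(-0.5462, 0.9255) x3=(0.6326, 1.0716)
step 13: x0=(-0.0025, 1.0289) x1=(-1.2253, -1.7190) x2=(-0.5175, 0.9071) x3=(0.5847, 1.0809)
step 14: x0=(-0.0147, 1.0690) x1=(-1.2464, -1.7179) x2=(-0.4851, 0.8894) x3=(0.5330, 1.0897)
step 15: x0=(-0.0296, 1.1069) x1=(-1.2672, -1.7164) x2=(-0.4488, 0.8729) x3=(0.4770, 1.0981)

(-1.2672, -1.7164)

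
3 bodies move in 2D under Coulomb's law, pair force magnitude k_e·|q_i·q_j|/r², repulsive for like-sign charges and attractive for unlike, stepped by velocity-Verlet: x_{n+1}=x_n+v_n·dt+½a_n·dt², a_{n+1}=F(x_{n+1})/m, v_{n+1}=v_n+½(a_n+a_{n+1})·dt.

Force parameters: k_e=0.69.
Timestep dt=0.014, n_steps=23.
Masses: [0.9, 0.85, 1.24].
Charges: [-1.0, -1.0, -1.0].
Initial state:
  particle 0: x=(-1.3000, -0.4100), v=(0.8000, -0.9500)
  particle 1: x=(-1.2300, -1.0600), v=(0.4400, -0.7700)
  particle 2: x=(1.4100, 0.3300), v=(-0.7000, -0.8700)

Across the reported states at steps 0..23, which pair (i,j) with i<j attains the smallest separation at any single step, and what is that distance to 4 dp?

step 0: x0=(-1.3000, -0.4100) x1=(-1.2300, -1.0600) x2=(1.4100, 0.3300)
step 1: x0=(-1.2888, -0.4231) x1=(-1.2238, -1.0710) x2=(1.4002, 0.3178)
step 2: x0=(-1.2777, -0.4359) x1=(-1.2176, -1.0823) x2=(1.3904, 0.3057)
step 3: x0=(-1.2666, -0.4483) x1=(-1.2114, -1.0941) x2=(1.3807, 0.2935)
step 4: x0=(-1.2556, -0.4604) x1=(-1.2052, -1.1062) x2=(1.3710, 0.2814)
step 5: x0=(-1.2447, -0.4721) x1=(-1.1990, -1.1187) x2=(1.3613, 0.2692)
step 6: x0=(-1.2337, -0.4835) x1=(-1.1927, -1.1316) x2=(1.3516, 0.2571)
step 7: x0=(-1.2229, -0.4945) x1=(-1.1864, -1.1449) x2=(1.3420, 0.2450)
step 8: x0=(-1.2120, -0.5052) x1=(-1.1802, -1.1585) x2=(1.3324, 0.2329)
step 9: x0=(-1.2012, -0.5156) x1=(-1.1739, -1.1726) x2=(1.3228, 0.2208)
step 10: x0=(-1.1904, -0.5256) x1=(-1.1677, -1.1870) x2=(1.3133, 0.2087)
step 11: x0=(-1.1797, -0.5352) x1=(-1.1614, -1.2018) x2=(1.3037, 0.1966)
step 12: x0=(-1.1690, -0.5445) x1=(-1.1551, -1.2170) x2=(1.2942, 0.1846)
step 13: x0=(-1.1583, -0.5535) x1=(-1.1489, -1.2325) x2=(1.2847, 0.1725)
step 14: x0=(-1.1477, -0.5622) x1=(-1.1427, -1.2484) x2=(1.2753, 0.1605)
step 15: x0=(-1.1370, -0.5706) x1=(-1.1365, -1.2646) x2=(1.2659, 0.1484)
step 16: x0=(-1.1264, -0.5786) x1=(-1.1303, -1.2812) x2=(1.2565, 0.1364)
step 17: x0=(-1.1159, -0.5864) x1=(-1.1241, -1.2981) x2=(1.2471, 0.1244)
step 18: x0=(-1.1053, -0.5939) x1=(-1.1179, -1.3153) x2=(1.2378, 0.1124)
step 19: x0=(-1.0948, -0.6011) x1=(-1.1118, -1.3328) x2=(1.2285, 0.1005)
step 20: x0=(-1.0842, -0.6080) x1=(-1.1057, -1.3507) x2=(1.2192, 0.0885)
step 21: x0=(-1.0737, -0.6147) x1=(-1.0996, -1.3688) x2=(1.2100, 0.0766)
step 22: x0=(-1.0632, -0.6211) x1=(-1.0936, -1.3873) x2=(1.2008, 0.0646)
step 23: x0=(-1.0528, -0.6272) x1=(-1.0875, -1.4060) x2=(1.1916, 0.0527)

pair (0,1), distance 0.6477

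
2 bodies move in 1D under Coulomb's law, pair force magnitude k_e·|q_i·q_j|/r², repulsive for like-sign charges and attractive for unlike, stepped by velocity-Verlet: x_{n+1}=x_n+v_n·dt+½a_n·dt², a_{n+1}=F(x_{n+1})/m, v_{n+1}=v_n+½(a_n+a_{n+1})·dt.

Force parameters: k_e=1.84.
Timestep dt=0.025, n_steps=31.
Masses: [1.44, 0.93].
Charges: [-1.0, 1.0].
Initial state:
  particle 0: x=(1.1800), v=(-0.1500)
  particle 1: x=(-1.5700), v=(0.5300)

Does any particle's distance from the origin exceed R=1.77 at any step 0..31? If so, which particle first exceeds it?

no

step 0: x0=(1.1800) x1=(-1.5700)
step 1: x0=(1.1762) x1=(-1.5567)
step 2: x0=(1.1723) x1=(-1.5432)
step 3: x0=(1.1683) x1=(-1.5295)
step 4: x0=(1.1641) x1=(-1.5157)
step 5: x0=(1.1599) x1=(-1.5017)
step 6: x0=(1.1556) x1=(-1.4875)
step 7: x0=(1.1511) x1=(-1.4731)
step 8: x0=(1.1465) x1=(-1.4586)
step 9: x0=(1.1418) x1=(-1.4439)
step 10: x0=(1.1370) x1=(-1.4290)
step 11: x0=(1.1320) x1=(-1.4139)
step 12: x0=(1.1270) x1=(-1.3986)
step 13: x0=(1.1218) x1=(-1.3831)
step 14: x0=(1.1165) x1=(-1.3674)
step 15: x0=(1.1110) x1=(-1.3516)
step 16: x0=(1.1055) x1=(-1.3355)
step 17: x0=(1.0997) x1=(-1.3192)
step 18: x0=(1.0939) x1=(-1.3027)
step 19: x0=(1.0879) x1=(-1.2860)
step 20: x0=(1.0818) x1=(-1.2690)
step 21: x0=(1.0755) x1=(-1.2519)
step 22: x0=(1.0691) x1=(-1.2345)
step 23: x0=(1.0625) x1=(-1.2169)
step 24: x0=(1.0558) x1=(-1.1990)
step 25: x0=(1.0489) x1=(-1.1809)
step 26: x0=(1.0419) x1=(-1.1626)
step 27: x0=(1.0347) x1=(-1.1440)
step 28: x0=(1.0273) x1=(-1.1251)
step 29: x0=(1.0197) x1=(-1.1060)
step 30: x0=(1.0120) x1=(-1.0866)
step 31: x0=(1.0041) x1=(-1.0669)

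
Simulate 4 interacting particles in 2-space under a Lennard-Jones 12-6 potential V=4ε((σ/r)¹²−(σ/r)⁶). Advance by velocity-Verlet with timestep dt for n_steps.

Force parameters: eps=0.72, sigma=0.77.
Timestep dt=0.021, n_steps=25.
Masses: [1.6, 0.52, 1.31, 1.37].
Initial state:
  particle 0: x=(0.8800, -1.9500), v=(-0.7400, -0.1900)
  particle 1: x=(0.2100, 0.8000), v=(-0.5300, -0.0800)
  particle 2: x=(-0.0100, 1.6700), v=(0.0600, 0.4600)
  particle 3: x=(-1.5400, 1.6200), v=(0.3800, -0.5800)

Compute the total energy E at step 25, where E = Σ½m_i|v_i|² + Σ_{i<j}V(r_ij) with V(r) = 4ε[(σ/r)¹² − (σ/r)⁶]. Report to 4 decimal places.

step 0: x0=(0.8800, -1.9500) x1=(0.2100, 0.8000) x2=(-0.0100, 1.6700) x3=(-1.5400, 1.6200)
step 1: x0=(0.8645, -1.9540) x1=(0.1987, 0.7990) x2=(-0.0087, 1.6794) x3=(-1.5320, 1.6078)
step 2: x0=(0.8489, -1.9580) x1=(0.1870, 0.7994) x2=(-0.0073, 1.6882) x3=(-1.5239, 1.5956)
step 3: x0=(0.8334, -1.9620) x1=(0.1750, 0.8013) x2=(-0.0059, 1.6965) x3=(-1.5157, 1.5834)
step 4: x0=(0.8178, -1.9660) x1=(0.1626, 0.8049) x2=(-0.0044, 1.7040) x3=(-1.5075, 1.5713)
step 5: x0=(0.8023, -1.9699) x1=(0.1499, 0.8101) x2=(-0.0028, 1.7110) x3=(-1.4992, 1.5591)
step 6: x0=(0.7868, -1.9739) x1=(0.1368, 0.8169) x2=(-0.0012, 1.7173) x3=(-1.4908, 1.5469)
step 7: x0=(0.7712, -1.9779) x1=(0.1235, 0.8253) x2=(0.0004, 1.7229) x3=(-1.4824, 1.5347)
step 8: x0=(0.7557, -1.9819) x1=(0.1099, 0.8352) x2=(0.0020, 1.7280) x3=(-1.4738, 1.5225)
step 9: x0=(0.7401, -1.9859) x1=(0.0961, 0.8465) x2=(0.0036, 1.7325) x3=(-1.4651, 1.5103)
step 10: x0=(0.7246, -1.9899) x1=(0.0821, 0.8589) x2=(0.0052, 1.7366) x3=(-1.4564, 1.4981)
step 11: x0=(0.7090, -1.9938) x1=(0.0679, 0.8722) x2=(0.0068, 1.7403) x3=(-1.4476, 1.4859)
step 12: x0=(0.6935, -1.9978) x1=(0.0537, 0.8859) x2=(0.0083, 1.7439) x3=(-1.4386, 1.4737)
step 13: x0=(0.6780, -2.0018) x1=(0.0393, 0.8992) x2=(0.0097, 1.7476) x3=(-1.4296, 1.4615)
step 14: x0=(0.6624, -2.0058) x1=(0.0249, 0.9115) x2=(0.0110, 1.7517) x3=(-1.4204, 1.4493)
step 15: x0=(0.6469, -2.0098) x1=(0.0104, 0.9220) x2=(0.0122, 1.7566) x3=(-1.4111, 1.4371)
step 16: x0=(0.6313, -2.0137) x1=(-0.0043, 0.9300) x2=(0.0134, 1.7624) x3=(-1.4016, 1.4249)
step 17: x0=(0.6158, -2.0177) x1=(-0.0192, 0.9352) x2=(0.0145, 1.7693) x3=(-1.3920, 1.4127)
step 18: x0=(0.6003, -2.0217) x1=(-0.0345, 0.9381) x2=(0.0155, 1.7772) x3=(-1.3823, 1.4005)
step 19: x0=(0.5847, -2.0257) x1=(-0.0500, 0.9391) x2=(0.0165, 1.7858) x3=(-1.3724, 1.3883)
step 20: x0=(0.5692, -2.0297) x1=(-0.0659, 0.9392) x2=(0.0175, 1.7948) x3=(-1.3623, 1.3760)
step 21: x0=(0.5536, -2.0336) x1=(-0.0822, 0.9391) x2=(0.0184, 1.8039) x3=(-1.3520, 1.3638)
step 22: x0=(0.5381, -2.0376) x1=(-0.0987, 0.9394) x2=(0.0191, 1.8128) x3=(-1.3415, 1.3515)
step 23: x0=(0.5225, -2.0416) x1=(-0.1156, 0.9407) x2=(0.0198, 1.8214) x3=(-1.3308, 1.3392)
step 24: x0=(0.5070, -2.0456) x1=(-0.1327, 0.9433) x2=(0.0203, 1.8295) x3=(-1.3198, 1.3269)
step 25: x0=(0.4914, -2.0495) x1=(-0.1501, 0.9474) x2=(0.0206, 1.8370) x3=(-1.3085, 1.3146)
step 0 velocities: v0=(-0.7400, -0.1900) v1=(-0.5300, -0.0800) v2=(0.0600, 0.4600) v3=(0.3800, -0.5800)
step 0: KE=1.0120, PE=-0.7495, E=0.2624
step 25 velocities: v0=(-0.7402, -0.1892) v1=(-0.8398, 0.2349) v2=(0.0101, 0.3439) v3=(0.5455, -0.5894)
step 25: KE=1.1840, PE=-0.9211, E=0.2630

0.2630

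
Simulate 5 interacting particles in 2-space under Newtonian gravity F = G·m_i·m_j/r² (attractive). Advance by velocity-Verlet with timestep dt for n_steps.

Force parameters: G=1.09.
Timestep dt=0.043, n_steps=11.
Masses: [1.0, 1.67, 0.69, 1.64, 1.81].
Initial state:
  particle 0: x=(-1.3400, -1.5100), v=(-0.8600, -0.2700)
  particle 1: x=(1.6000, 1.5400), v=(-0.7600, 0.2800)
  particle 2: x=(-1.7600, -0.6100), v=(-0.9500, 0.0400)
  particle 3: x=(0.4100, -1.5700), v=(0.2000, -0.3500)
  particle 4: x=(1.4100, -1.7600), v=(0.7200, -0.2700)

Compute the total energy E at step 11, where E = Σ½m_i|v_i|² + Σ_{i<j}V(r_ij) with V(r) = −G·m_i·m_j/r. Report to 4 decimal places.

step 0: x0=(-1.3400, -1.5100) x1=(1.6000, 1.5400) x2=(-1.7600, -0.6100) x3=(0.4100, -1.5700) x4=(1.4100, -1.7600)
step 1: x0=(-1.3764, -1.5209) x1=(1.5672, 1.5517) x2=(-1.7999, -0.6093) x3=(0.4199, -1.5852) x4=(1.4392, -1.7711)
step 2: x0=(-1.4118, -1.5306) x1=(1.5341, 1.5626) x2=(-1.8380, -0.6107) x3=(0.4325, -1.6006) x4=(1.4650, -1.7813)
step 3: x0=(-1.4463, -1.5389) x1=(1.5008, 1.5728) x2=(-1.8743, -0.6140) x3=(0.4476, -1.6161) x4=(1.4876, -1.7907)
step 4: x0=(-1.4798, -1.5460) x1=(1.4672, 1.5823) x2=(-1.9089, -0.6193) x3=(0.4653, -1.6318) x4=(1.5068, -1.7991)
step 5: x0=(-1.5125, -1.5518) x1=(1.4334, 1.5910) x2=(-1.9418, -0.6265) x3=(0.4856, -1.6477) x4=(1.5228, -1.8068)
step 6: x0=(-1.5445, -1.5564) x1=(1.3994, 1.5991) x2=(-1.9730, -0.6356) x3=(0.5085, -1.6636) x4=(1.5356, -1.8137)
step 7: x0=(-1.5757, -1.5596) x1=(1.3651, 1.6064) x2=(-2.0025, -0.6466) x3=(0.5343, -1.6797) x4=(1.5449, -1.8198)
step 8: x0=(-1.6062, -1.5616) x1=(1.3307, 1.6130) x2=(-2.0303, -0.6596) x3=(0.5629, -1.6959) x4=(1.5508, -1.8251)
step 9: x0=(-1.6362, -1.5622) x1=(1.2961, 1.6189) x2=(-2.0565, -0.6745) x3=(0.5947, -1.7121) x4=(1.5531, -1.8296)
step 10: x0=(-1.6657, -1.5615) x1=(1.2613, 1.6241) x2=(-2.0810, -0.6915) x3=(0.6299, -1.7285) x4=(1.5516, -1.8334)
step 11: x0=(-1.6947, -1.5593) x1=(1.2263, 1.6285) x2=(-2.1038, -0.7104) x3=(0.6687, -1.7450) x4=(1.5459, -1.8365)
step 0 velocities: v0=(-0.8600, -0.2700) v1=(-0.7600, 0.2800) v2=(-0.9500, 0.0400) v3=(0.2000, -0.3500) v4=(0.7200, -0.2700)
step 0: KE=1.9343, PE=-9.2326, E=-7.2983
step 11 velocities: v0=(-0.6702, 0.0669) v1=(-0.8151, 0.0957) v2=(-0.5096, -0.4663) v3=(0.9532, -0.3846) v4=(-0.1844, -0.0618)
step 11: KE=1.8543, PE=-9.1503, E=-7.2960

-7.2960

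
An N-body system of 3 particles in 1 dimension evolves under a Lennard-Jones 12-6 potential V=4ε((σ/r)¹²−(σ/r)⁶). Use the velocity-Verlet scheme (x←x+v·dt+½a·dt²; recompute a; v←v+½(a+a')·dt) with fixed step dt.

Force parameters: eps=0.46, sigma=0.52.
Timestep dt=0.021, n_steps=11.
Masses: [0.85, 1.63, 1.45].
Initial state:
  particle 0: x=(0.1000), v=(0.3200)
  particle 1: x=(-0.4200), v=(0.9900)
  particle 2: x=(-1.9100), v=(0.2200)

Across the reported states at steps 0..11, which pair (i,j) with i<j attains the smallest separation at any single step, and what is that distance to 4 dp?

step 0: x0=(0.1000) x1=(-0.4200) x2=(-1.9100)
step 1: x0=(0.1122) x1=(-0.4021) x2=(-1.9054)
step 2: x0=(0.1380) x1=(-0.3912) x2=(-1.9008)
step 3: x0=(0.1715) x1=(-0.3844) x2=(-1.8961)
step 4: x0=(0.2074) x1=(-0.3789) x2=(-1.8915)
step 5: x0=(0.2432) x1=(-0.3732) x2=(-1.8868)
step 6: x0=(0.2780) x1=(-0.3671) x2=(-1.8822)
step 7: x0=(0.3117) x1=(-0.3604) x2=(-1.8776)
step 8: x0=(0.3444) x1=(-0.3532) x2=(-1.8729)
step 9: x0=(0.3761) x1=(-0.3455) x2=(-1.8683)
step 10: x0=(0.4071) x1=(-0.3374) x2=(-1.8636)
step 11: x0=(0.4374) x1=(-0.3289) x2=(-1.8589)

pair (0,1), distance 0.5143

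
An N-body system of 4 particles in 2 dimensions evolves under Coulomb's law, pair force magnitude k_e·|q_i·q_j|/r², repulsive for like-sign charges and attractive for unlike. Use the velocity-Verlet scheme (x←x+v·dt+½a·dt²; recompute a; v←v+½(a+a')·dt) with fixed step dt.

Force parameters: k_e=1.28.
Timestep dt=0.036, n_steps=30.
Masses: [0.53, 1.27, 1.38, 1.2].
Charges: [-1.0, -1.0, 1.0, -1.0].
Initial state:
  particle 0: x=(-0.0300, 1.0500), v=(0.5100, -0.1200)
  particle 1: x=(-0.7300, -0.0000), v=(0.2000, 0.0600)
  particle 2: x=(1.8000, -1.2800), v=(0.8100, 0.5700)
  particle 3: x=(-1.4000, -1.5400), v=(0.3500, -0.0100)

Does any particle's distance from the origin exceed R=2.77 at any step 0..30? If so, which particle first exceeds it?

step 0: x0=(-0.0300, 1.0500) x1=(-0.7300, -0.0000) x2=(1.8000, -1.2800) x3=(-1.4000, -1.5400)
step 1: x0=(-0.0109, 1.0465) x1=(-0.7229, 0.0020) x2=(1.8290, -1.2594) x3=(-1.3875, -1.5407)
step 2: x0=(0.0097, 1.0447) x1=(-0.7159, 0.0037) x2=(1.8577, -1.2386) x3=(-1.3751, -1.5419)
step 3: x0=(0.0318, 1.0445) x1=(-0.7090, 0.0050) x2=(1.8860, -1.2177) x3=(-1.3628, -1.5437)
step 4: x0=(0.0554, 1.0459) x1=(-0.7023, 0.0061) x2=(1.9140, -1.1966) x3=(-1.3507, -1.5461)
step 5: x0=(0.0806, 1.0489) x1=(-0.6957, 0.0069) x2=(1.9416, -1.1754) x3=(-1.3387, -1.5490)
step 6: x0=(0.1073, 1.0534) x1=(-0.6892, 0.0074) x2=(1.9690, -1.1540) x3=(-1.3269, -1.5526)
step 7: x0=(0.1354, 1.0593) x1=(-0.6830, 0.0077) x2=(1.9959, -1.1324) x3=(-1.3152, -1.5567)
step 8: x0=(0.1651, 1.0667) x1=(-0.6768, 0.0078) x2=(2.0226, -1.1107) x3=(-1.3036, -1.5614)
step 9: x0=(0.1963, 1.0754) x1=(-0.6708, 0.0077) x2=(2.0489, -1.0888) x3=(-1.2921, -1.5666)
step 10: x0=(0.2289, 1.0854) x1=(-0.6649, 0.0074) x2=(2.0749, -1.0668) x3=(-1.2808, -1.5724)
step 11: x0=(0.2629, 1.0966) x1=(-0.6591, 0.0070) x2=(2.1006, -1.0447) x3=(-1.2696, -1.5788)
step 12: x0=(0.2984, 1.1090) x1=(-0.6534, 0.0064) x2=(2.1260, -1.0224) x3=(-1.2586, -1.5857)
step 13: x0=(0.3352, 1.1225) x1=(-0.6479, 0.0058) x2=(2.1510, -0.9999) x3=(-1.2476, -1.5932)
step 14: x0=(0.3735, 1.1370) x1=(-0.6424, 0.0051) x2=(2.1757, -0.9773) x3=(-1.2368, -1.6012)
step 15: x0=(0.4130, 1.1524) x1=(-0.6370, 0.0043) x2=(2.2000, -0.9546) x3=(-1.2261, -1.6098)
step 16: x0=(0.4538, 1.1688) x1=(-0.6317, 0.0035) x2=(2.2240, -0.9317) x3=(-1.2156, -1.6189)
step 17: x0=(0.4959, 1.1860) x1=(-0.6265, 0.0027) x2=(2.2478, -0.9087) x3=(-1.2051, -1.6285)
step 18: x0=(0.5392, 1.2040) x1=(-0.6213, 0.0019) x2=(2.2711, -0.8855) x3=(-1.1948, -1.6386)
step 19: x0=(0.5837, 1.2227) x1=(-0.6161, 0.0011) x2=(2.2942, -0.8622) x3=(-1.1845, -1.6493)
step 20: x0=(0.6294, 1.2421) x1=(-0.6110, 0.0004) x2=(2.3169, -0.8387) x3=(-1.1744, -1.6605)
step 21: x0=(0.6762, 1.2621) x1=(-0.6059, -0.0002) x2=(2.3394, -0.8151) x3=(-1.1643, -1.6721)
step 22: x0=(0.7241, 1.2826) x1=(-0.6009, -0.0008) x2=(2.3615, -0.7913) x3=(-1.1544, -1.6843)
step 23: x0=(0.7731, 1.3037) x1=(-0.5958, -0.0013) x2=(2.3832, -0.7674) x3=(-1.1446, -1.6969)
step 24: x0=(0.8231, 1.3252) x1=(-0.5908, -0.0017) x2=(2.4047, -0.7434) x3=(-1.1348, -1.7101)
step 25: x0=(0.8742, 1.3471) x1=(-0.5857, -0.0019) x2=(2.4258, -0.7192) x3=(-1.1252, -1.7237)
step 26: x0=(0.9262, 1.3693) x1=(-0.5807, -0.0021) x2=(2.4467, -0.6949) x3=(-1.1156, -1.7377)
step 27: x0=(0.9792, 1.3919) x1=(-0.5756, -0.0021) x2=(2.4672, -0.6704) x3=(-1.1061, -1.7523)
step 28: x0=(1.0331, 1.4147) x1=(-0.5705, -0.0019) x2=(2.4874, -0.6457) x3=(-1.0967, -1.7672)
step 29: x0=(1.0880, 1.4378) x1=(-0.5654, -0.0016) x2=(2.5073, -0.6209) x3=(-1.0874, -1.7826)
step 30: x0=(1.1437, 1.4611) x1=(-0.5602, -0.0012) x2=(2.5269, -0.5960) x3=(-1.0781, -1.7985)

no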